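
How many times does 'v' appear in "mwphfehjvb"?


Input string: 'mwphfehjvb'
Target character: 'v'
Scan each position: s[8]='v'
Matches found at indices: 8
Total: 1


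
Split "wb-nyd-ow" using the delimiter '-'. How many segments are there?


Input string: 'wb-nyd-ow'
Delimiter: '-'
Split result: 'wb', 'nyd', 'ow'
Number of parts: 3


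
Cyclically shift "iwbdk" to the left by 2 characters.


Input: 'iwbdk', shift = 2
Operation: split at index 2 and swap parts
Front part s[0:2] = 'iw'
Back part s[2:] = 'bdk'
Rotated = back + front = 'bdk' + 'iw'
Result: bdkiw


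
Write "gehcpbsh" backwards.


Input string: 'gehcpbsh'
Operation: reverse character order
Original order: 'g' -> 'e' -> 'h' -> 'c' -> 'p' -> 'b' -> 's' -> 'h'
Reversed order: 'h' -> 's' -> 'b' -> 'p' -> 'c' -> 'h' -> 'e' -> 'g'
Result: hsbpcheg


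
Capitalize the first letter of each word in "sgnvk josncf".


Input string: 'sgnvk josncf'
Operation: capitalize first letter of each word
Word transformations: 'sgnvk'->'Sgnvk', 'josncf'->'Josncf'
Result: Sgnvk Josncf


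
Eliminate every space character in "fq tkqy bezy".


Input string: 'fq tkqy bezy'
Operation: remove all spaces
Words: 'fq', 'tkqy', 'bezy'
Join without spaces: fqtkqybezy


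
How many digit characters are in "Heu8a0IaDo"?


Input string: 'Heu8a0IaDo'
Operation: count digit characters (0-9)
Scan: 'H', 'e', 'u', '8'(digit), 'a', '0'(digit), 'I', 'a', 'D', 'o'
Digits found: 2
Result: 2


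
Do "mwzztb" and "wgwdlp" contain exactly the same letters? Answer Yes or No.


String 1: 'mwzztb' -> sorted: 'bmtwzz'
String 2: 'wgwdlp' -> sorted: 'dglpww'
Compare sorted forms: 'bmtwzz' != 'dglpww'
Anagram: No


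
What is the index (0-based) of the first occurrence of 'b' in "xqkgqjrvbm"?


Input string: 'xqkgqjrvbm'
Target: 'b'
Scanning left to right: s[0]='x', s[1]='q', s[2]='k', s[3]='g', s[4]='q', s[5]='j', s[6]='r', s[7]='v', s[8]='b'
First match at index: 8


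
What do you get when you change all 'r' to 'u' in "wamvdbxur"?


Input string: 'wamvdbxur'
Operation: replace 'r' with 'u'
Positions of 'r': 8
After replacement: wamvdbxuu


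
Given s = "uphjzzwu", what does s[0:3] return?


Input string: 'uphjzzwu'
Operation: slice [0:3]
Extract characters: s[0]='u', s[1]='p', s[2]='h'
Result: uph


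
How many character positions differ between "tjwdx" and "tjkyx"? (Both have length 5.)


String 1: 'tjwdx'
String 2: 'tjkyx'
Compare each position: pos 0: 't'=='t', pos 1: 'j'=='j', pos 2: 'w'!='k', pos 3: 'd'!='y', pos 4: 'x'=='x'
Differing positions: 2
Hamming distance: 2


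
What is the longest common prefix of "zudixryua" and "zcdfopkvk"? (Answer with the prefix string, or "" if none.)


String 1: 'zudixryua'
String 2: 'zcdfopkvk'
Compare position by position:
pos 0: 'z' vs 'z' match
pos 1: 'u' vs 'c' differ -> stop
Longest common prefix: "z" (length 1)


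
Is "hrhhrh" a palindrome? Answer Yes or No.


Input string: 'hrhhrh'
Reversed: 'hrhhrh'
Compare pairs: s[0]='h' vs s[5]='h' (match), s[1]='r' vs s[4]='r' (match), s[2]='h' vs s[3]='h' (match)
Palindrome: Yes


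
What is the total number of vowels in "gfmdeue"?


Input string: 'gfmdeue'
Operation: count vowels (a, e, i, o, u)
Scan: s[0]='g', s[1]='f', s[2]='m', s[3]='d', s[4]='e' (vowel), s[5]='u' (vowel), s[6]='e' (vowel)
Vowels found: 3
Result: 3


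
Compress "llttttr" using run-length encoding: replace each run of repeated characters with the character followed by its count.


Input: 'llttttr'
Operation: identify consecutive runs
Runs: 'll' -> l2, 'tttt' -> t4, 'r' -> r1
Encoded: l2t4r1


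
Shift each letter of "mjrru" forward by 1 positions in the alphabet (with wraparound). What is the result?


Input: 'mjrru', shift = 1
Operation: for each letter, (position + 1) mod 26
Mapping: 'm'(12+1=13)->'n', 'j'(9+1=10)->'k', 'r'(17+1=18)->'s', 'r'(17+1=18)->'s', 'u'(20+1=21)->'v'
Result: nkssv


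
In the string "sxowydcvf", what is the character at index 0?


Input string: 'sxowydcvf'
Operation: get character at index 0
Index mapping: s[0]='s'
Result: 's'


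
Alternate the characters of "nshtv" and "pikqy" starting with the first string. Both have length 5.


String 1: 'nshtv'
String 2: 'pikqy'
Operation: alternate characters
Pairs: 'n'+'p', 's'+'i', 'h'+'k', 't'+'q', 'v'+'y'
Result: npsihktqvy


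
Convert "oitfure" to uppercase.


Input string: 'oitfure'
Operation: convert each letter to uppercase
Mapping: 'o'->'O', 'i'->'I', 't'->'T', 'f'->'F', 'u'->'U', 'r'->'R', 'e'->'E'
Result: OITFURE


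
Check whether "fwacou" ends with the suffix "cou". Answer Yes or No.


Input string: 'fwacou'
Suffix to check: 'cou'
Last 3 characters of input: 'cou'
Match: True
Result: Yes


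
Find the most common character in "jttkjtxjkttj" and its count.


Input: 'jttkjtxjkttj'
Operation: tally each character
Counts: 'j':4, 'k':2, 't':5, 'x':1
Maximum: 't' appears 5 times


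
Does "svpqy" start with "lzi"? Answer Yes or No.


Input string: 'svpqy'
Prefix to check: 'lzi'
First 3 characters of input: 'svp'
Match: False
Result: No


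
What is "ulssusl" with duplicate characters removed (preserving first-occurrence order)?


Input: 'ulssusl'
Operation: keep first occurrence of each character
Scan: s[0]='u' new -> keep; s[1]='l' new -> keep; s[2]='s' new -> keep; s[3]='s' seen -> skip; s[4]='u' seen -> skip; s[5]='s' seen -> skip; s[6]='l' seen -> skip
Result: uls


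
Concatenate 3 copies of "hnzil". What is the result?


Input string: 'hnzil'
Operation: repeat 3 times
Concatenation: 'hnzil' + 'hnzil' + 'hnzil'
Result: hnzilhnzilhnzil


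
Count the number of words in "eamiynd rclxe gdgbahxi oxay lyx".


Input string: 'eamiynd rclxe gdgbahxi oxay lyx'
Operation: split by spaces
Words found: 'eamiynd', 'rclxe', 'gdgbahxi', 'oxay', 'lyx'
Word count: 5


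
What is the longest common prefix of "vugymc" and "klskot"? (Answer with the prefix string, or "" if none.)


String 1: 'vugymc'
String 2: 'klskot'
Compare position by position:
pos 0: 'v' vs 'k' differ -> stop
Longest common prefix: "" (length 0)


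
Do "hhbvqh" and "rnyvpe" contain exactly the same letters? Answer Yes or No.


String 1: 'hhbvqh' -> sorted: 'bhhhqv'
String 2: 'rnyvpe' -> sorted: 'enprvy'
Compare sorted forms: 'bhhhqv' != 'enprvy'
Anagram: No


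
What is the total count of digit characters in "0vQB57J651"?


Input string: '0vQB57J651'
Operation: count digit characters (0-9)
Scan: '0'(digit), 'v', 'Q', 'B', '5'(digit), '7'(digit), 'J', '6'(digit), '5'(digit), '1'(digit)
Digits found: 6
Result: 6


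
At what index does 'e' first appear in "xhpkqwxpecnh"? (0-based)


Input string: 'xhpkqwxpecnh'
Target: 'e'
Scanning left to right: s[0]='x', s[1]='h', s[2]='p', s[3]='k', s[4]='q', s[5]='w', s[6]='x', s[7]='p', s[8]='e'
First match at index: 8


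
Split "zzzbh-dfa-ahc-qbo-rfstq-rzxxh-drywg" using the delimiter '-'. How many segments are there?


Input string: 'zzzbh-dfa-ahc-qbo-rfstq-rzxxh-drywg'
Delimiter: '-'
Split result: 'zzzbh', 'dfa', 'ahc', 'qbo', 'rfstq', 'rzxxh', 'drywg'
Number of parts: 7


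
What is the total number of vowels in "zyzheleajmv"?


Input string: 'zyzheleajmv'
Operation: count vowels (a, e, i, o, u)
Scan: s[0]='z', s[1]='y', s[2]='z', s[3]='h', s[4]='e' (vowel), s[5]='l', s[6]='e' (vowel), s[7]='a' (vowel), s[8]='j', s[9]='m', s[10]='v'
Vowels found: 3
Result: 3


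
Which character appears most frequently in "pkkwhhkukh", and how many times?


Input: 'pkkwhhkukh'
Operation: tally each character
Counts: 'h':3, 'k':4, 'p':1, 'u':1, 'w':1
Maximum: 'k' appears 4 times


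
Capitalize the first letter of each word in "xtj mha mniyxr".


Input string: 'xtj mha mniyxr'
Operation: capitalize first letter of each word
Word transformations: 'xtj'->'Xtj', 'mha'->'Mha', 'mniyxr'->'Mniyxr'
Result: Xtj Mha Mniyxr


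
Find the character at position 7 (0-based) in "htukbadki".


Input string: 'htukbadki'
Operation: get character at index 7
Index mapping: s[0]='h', s[1]='t', s[2]='u', s[3]='k', s[4]='b', s[5]='a', s[6]='d', s[7]='k'
Result: 'k'


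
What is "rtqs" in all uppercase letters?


Input string: 'rtqs'
Operation: convert each letter to uppercase
Mapping: 'r'->'R', 't'->'T', 'q'->'Q', 's'->'S'
Result: RTQS


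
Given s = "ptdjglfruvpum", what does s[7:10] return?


Input string: 'ptdjglfruvpum'
Operation: slice [7:10]
Extract characters: s[7]='r', s[8]='u', s[9]='v'
Result: ruv


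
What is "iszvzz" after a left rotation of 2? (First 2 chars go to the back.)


Input: 'iszvzz', shift = 2
Operation: split at index 2 and swap parts
Front part s[0:2] = 'is'
Back part s[2:] = 'zvzz'
Rotated = back + front = 'zvzz' + 'is'
Result: zvzzis


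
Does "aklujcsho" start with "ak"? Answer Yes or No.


Input string: 'aklujcsho'
Prefix to check: 'ak'
First 2 characters of input: 'ak'
Match: True
Result: Yes


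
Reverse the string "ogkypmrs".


Input string: 'ogkypmrs'
Operation: reverse character order
Original order: 'o' -> 'g' -> 'k' -> 'y' -> 'p' -> 'm' -> 'r' -> 's'
Reversed order: 's' -> 'r' -> 'm' -> 'p' -> 'y' -> 'k' -> 'g' -> 'o'
Result: srmpykgo


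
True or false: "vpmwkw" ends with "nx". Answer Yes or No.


Input string: 'vpmwkw'
Suffix to check: 'nx'
Last 2 characters of input: 'kw'
Match: False
Result: No


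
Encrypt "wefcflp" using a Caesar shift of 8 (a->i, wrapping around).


Input: 'wefcflp', shift = 8
Operation: for each letter, (position + 8) mod 26
Mapping: 'w'(22+8=30, 30 mod 26=4)->'e', 'e'(4+8=12)->'m', 'f'(5+8=13)->'n', 'c'(2+8=10)->'k', 'f'(5+8=13)->'n', 'l'(11+8=19)->'t', 'p'(15+8=23)->'x'
Result: emnkntx


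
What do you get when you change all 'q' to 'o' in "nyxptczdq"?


Input string: 'nyxptczdq'
Operation: replace 'q' with 'o'
Positions of 'q': 8
After replacement: nyxptczdo


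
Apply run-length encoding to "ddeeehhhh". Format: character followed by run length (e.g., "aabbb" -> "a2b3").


Input: 'ddeeehhhh'
Operation: identify consecutive runs
Runs: 'dd' -> d2, 'eee' -> e3, 'hhhh' -> h4
Encoded: d2e3h4


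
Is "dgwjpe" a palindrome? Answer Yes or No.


Input string: 'dgwjpe'
Reversed: 'epjwgd'
Compare pairs: s[0]='d' vs s[5]='e' (mismatch), s[1]='g' vs s[4]='p' (mismatch), s[2]='w' vs s[3]='j' (mismatch)
Palindrome: No


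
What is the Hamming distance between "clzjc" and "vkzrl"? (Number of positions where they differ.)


String 1: 'clzjc'
String 2: 'vkzrl'
Compare each position: pos 0: 'c'!='v', pos 1: 'l'!='k', pos 2: 'z'=='z', pos 3: 'j'!='r', pos 4: 'c'!='l'
Differing positions: 4
Hamming distance: 4


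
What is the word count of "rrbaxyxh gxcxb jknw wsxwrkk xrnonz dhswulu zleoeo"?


Input string: 'rrbaxyxh gxcxb jknw wsxwrkk xrnonz dhswulu zleoeo'
Operation: split by spaces
Words found: 'rrbaxyxh', 'gxcxb', 'jknw', 'wsxwrkk', 'xrnonz', 'dhswulu', 'zleoeo'
Word count: 7


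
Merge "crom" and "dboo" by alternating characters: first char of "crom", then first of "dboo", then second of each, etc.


String 1: 'crom'
String 2: 'dboo'
Operation: alternate characters
Pairs: 'c'+'d', 'r'+'b', 'o'+'o', 'm'+'o'
Result: cdrboomo


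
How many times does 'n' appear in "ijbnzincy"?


Input string: 'ijbnzincy'
Target character: 'n'
Scan each position: s[3]='n', s[6]='n'
Matches found at indices: 3, 6
Total: 2


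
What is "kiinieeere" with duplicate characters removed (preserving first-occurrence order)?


Input: 'kiinieeere'
Operation: keep first occurrence of each character
Scan: s[0]='k' new -> keep; s[1]='i' new -> keep; s[2]='i' seen -> skip; s[3]='n' new -> keep; s[4]='i' seen -> skip; s[5]='e' new -> keep; s[6]='e' seen -> skip; s[7]='e' seen -> skip; s[8]='r' new -> keep; s[9]='e' seen -> skip
Result: kiner


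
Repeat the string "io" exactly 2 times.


Input string: 'io'
Operation: repeat 2 times
Concatenation: 'io' + 'io'
Result: ioio


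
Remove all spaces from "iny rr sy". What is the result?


Input string: 'iny rr sy'
Operation: remove all spaces
Words: 'iny', 'rr', 'sy'
Join without spaces: inyrrsy


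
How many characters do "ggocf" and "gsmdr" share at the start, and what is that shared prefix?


String 1: 'ggocf'
String 2: 'gsmdr'
Compare position by position:
pos 0: 'g' vs 'g' match
pos 1: 'g' vs 's' differ -> stop
Longest common prefix: "g" (length 1)


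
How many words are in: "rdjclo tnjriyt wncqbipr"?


Input string: 'rdjclo tnjriyt wncqbipr'
Operation: split by spaces
Words found: 'rdjclo', 'tnjriyt', 'wncqbipr'
Word count: 3


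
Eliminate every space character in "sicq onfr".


Input string: 'sicq onfr'
Operation: remove all spaces
Words: 'sicq', 'onfr'
Join without spaces: sicqonfr


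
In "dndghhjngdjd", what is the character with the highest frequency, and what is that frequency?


Input: 'dndghhjngdjd'
Operation: tally each character
Counts: 'd':4, 'g':2, 'h':2, 'j':2, 'n':2
Maximum: 'd' appears 4 times


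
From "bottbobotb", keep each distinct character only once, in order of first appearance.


Input: 'bottbobotb'
Operation: keep first occurrence of each character
Scan: s[0]='b' new -> keep; s[1]='o' new -> keep; s[2]='t' new -> keep; s[3]='t' seen -> skip; s[4]='b' seen -> skip; s[5]='o' seen -> skip; s[6]='b' seen -> skip; s[7]='o' seen -> skip; s[8]='t' seen -> skip; s[9]='b' seen -> skip
Result: bot


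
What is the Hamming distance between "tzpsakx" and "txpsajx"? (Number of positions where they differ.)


String 1: 'tzpsakx'
String 2: 'txpsajx'
Compare each position: pos 0: 't'=='t', pos 1: 'z'!='x', pos 2: 'p'=='p', pos 3: 's'=='s', pos 4: 'a'=='a', pos 5: 'k'!='j', pos 6: 'x'=='x'
Differing positions: 2
Hamming distance: 2


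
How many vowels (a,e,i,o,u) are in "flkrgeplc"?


Input string: 'flkrgeplc'
Operation: count vowels (a, e, i, o, u)
Scan: s[0]='f', s[1]='l', s[2]='k', s[3]='r', s[4]='g', s[5]='e' (vowel), s[6]='p', s[7]='l', s[8]='c'
Vowels found: 1
Result: 1


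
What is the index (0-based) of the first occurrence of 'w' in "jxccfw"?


Input string: 'jxccfw'
Target: 'w'
Scanning left to right: s[0]='j', s[1]='x', s[2]='c', s[3]='c', s[4]='f', s[5]='w'
First match at index: 5


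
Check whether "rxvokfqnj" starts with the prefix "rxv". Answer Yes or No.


Input string: 'rxvokfqnj'
Prefix to check: 'rxv'
First 3 characters of input: 'rxv'
Match: True
Result: Yes


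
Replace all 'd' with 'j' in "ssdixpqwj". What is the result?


Input string: 'ssdixpqwj'
Operation: replace 'd' with 'j'
Positions of 'd': 2
After replacement: ssjixpqwj


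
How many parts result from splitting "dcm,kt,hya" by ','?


Input string: 'dcm,kt,hya'
Delimiter: ','
Split result: 'dcm', 'kt', 'hya'
Number of parts: 3


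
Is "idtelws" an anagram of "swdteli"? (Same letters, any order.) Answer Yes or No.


String 1: 'swdteli' -> sorted: 'deilstw'
String 2: 'idtelws' -> sorted: 'deilstw'
Compare sorted forms: 'deilstw' == 'deilstw'
Anagram: Yes


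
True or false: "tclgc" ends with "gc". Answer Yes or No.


Input string: 'tclgc'
Suffix to check: 'gc'
Last 2 characters of input: 'gc'
Match: True
Result: Yes


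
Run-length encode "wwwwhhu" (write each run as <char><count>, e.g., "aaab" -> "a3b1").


Input: 'wwwwhhu'
Operation: identify consecutive runs
Runs: 'wwww' -> w4, 'hh' -> h2, 'u' -> u1
Encoded: w4h2u1


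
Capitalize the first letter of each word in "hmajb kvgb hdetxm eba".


Input string: 'hmajb kvgb hdetxm eba'
Operation: capitalize first letter of each word
Word transformations: 'hmajb'->'Hmajb', 'kvgb'->'Kvgb', 'hdetxm'->'Hdetxm', 'eba'->'Eba'
Result: Hmajb Kvgb Hdetxm Eba


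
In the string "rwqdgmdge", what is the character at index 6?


Input string: 'rwqdgmdge'
Operation: get character at index 6
Index mapping: s[0]='r', s[1]='w', s[2]='q', s[3]='d', s[4]='g', s[5]='m', s[6]='d'
Result: 'd'


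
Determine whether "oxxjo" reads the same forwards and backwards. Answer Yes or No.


Input string: 'oxxjo'
Reversed: 'ojxxo'
Compare pairs: s[0]='o' vs s[4]='o' (match), s[1]='x' vs s[3]='j' (mismatch)
Palindrome: No


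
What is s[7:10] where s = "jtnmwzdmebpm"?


Input string: 'jtnmwzdmebpm'
Operation: slice [7:10]
Extract characters: s[7]='m', s[8]='e', s[9]='b'
Result: meb


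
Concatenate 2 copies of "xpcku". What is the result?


Input string: 'xpcku'
Operation: repeat 2 times
Concatenation: 'xpcku' + 'xpcku'
Result: xpckuxpcku


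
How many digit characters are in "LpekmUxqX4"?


Input string: 'LpekmUxqX4'
Operation: count digit characters (0-9)
Scan: 'L', 'p', 'e', 'k', 'm', 'U', 'x', 'q', 'X', '4'(digit)
Digits found: 1
Result: 1


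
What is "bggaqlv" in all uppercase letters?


Input string: 'bggaqlv'
Operation: convert each letter to uppercase
Mapping: 'b'->'B', 'g'->'G', 'g'->'G', 'a'->'A', 'q'->'Q', 'l'->'L', 'v'->'V'
Result: BGGAQLV


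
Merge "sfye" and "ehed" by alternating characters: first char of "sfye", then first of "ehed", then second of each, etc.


String 1: 'sfye'
String 2: 'ehed'
Operation: alternate characters
Pairs: 's'+'e', 'f'+'h', 'y'+'e', 'e'+'d'
Result: sefhyeed


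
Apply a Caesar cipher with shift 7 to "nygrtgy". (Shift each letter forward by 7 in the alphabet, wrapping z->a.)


Input: 'nygrtgy', shift = 7
Operation: for each letter, (position + 7) mod 26
Mapping: 'n'(13+7=20)->'u', 'y'(24+7=31, 31 mod 26=5)->'f', 'g'(6+7=13)->'n', 'r'(17+7=24)->'y', 't'(19+7=26, 26 mod 26=0)->'a', 'g'(6+7=13)->'n', 'y'(24+7=31, 31 mod 26=5)->'f'
Result: ufnyanf


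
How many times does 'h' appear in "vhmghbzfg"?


Input string: 'vhmghbzfg'
Target character: 'h'
Scan each position: s[1]='h', s[4]='h'
Matches found at indices: 1, 4
Total: 2


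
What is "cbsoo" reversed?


Input string: 'cbsoo'
Operation: reverse character order
Original order: 'c' -> 'b' -> 's' -> 'o' -> 'o'
Reversed order: 'o' -> 'o' -> 's' -> 'b' -> 'c'
Result: oosbc


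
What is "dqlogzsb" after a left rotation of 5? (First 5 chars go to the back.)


Input: 'dqlogzsb', shift = 5
Operation: split at index 5 and swap parts
Front part s[0:5] = 'dqlog'
Back part s[5:] = 'zsb'
Rotated = back + front = 'zsb' + 'dqlog'
Result: zsbdqlog


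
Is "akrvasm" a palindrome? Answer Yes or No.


Input string: 'akrvasm'
Reversed: 'msavrka'
Compare pairs: s[0]='a' vs s[6]='m' (mismatch), s[1]='k' vs s[5]='s' (mismatch), s[2]='r' vs s[4]='a' (mismatch)
Palindrome: No


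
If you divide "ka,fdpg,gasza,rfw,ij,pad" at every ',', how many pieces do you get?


Input string: 'ka,fdpg,gasza,rfw,ij,pad'
Delimiter: ','
Split result: 'ka', 'fdpg', 'gasza', 'rfw', 'ij', 'pad'
Number of parts: 6


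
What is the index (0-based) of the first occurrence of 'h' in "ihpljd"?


Input string: 'ihpljd'
Target: 'h'
Scanning left to right: s[0]='i', s[1]='h'
First match at index: 1


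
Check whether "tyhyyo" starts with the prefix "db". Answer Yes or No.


Input string: 'tyhyyo'
Prefix to check: 'db'
First 2 characters of input: 'ty'
Match: False
Result: No


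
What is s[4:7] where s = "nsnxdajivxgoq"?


Input string: 'nsnxdajivxgoq'
Operation: slice [4:7]
Extract characters: s[4]='d', s[5]='a', s[6]='j'
Result: daj


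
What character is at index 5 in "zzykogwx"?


Input string: 'zzykogwx'
Operation: get character at index 5
Index mapping: s[0]='z', s[1]='z', s[2]='y', s[3]='k', s[4]='o', s[5]='g'
Result: 'g'


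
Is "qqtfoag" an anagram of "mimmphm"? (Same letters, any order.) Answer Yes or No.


String 1: 'mimmphm' -> sorted: 'himmmmp'
String 2: 'qqtfoag' -> sorted: 'afgoqqt'
Compare sorted forms: 'himmmmp' != 'afgoqqt'
Anagram: No


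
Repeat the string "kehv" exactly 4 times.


Input string: 'kehv'
Operation: repeat 4 times
Concatenation: 'kehv' + 'kehv' + 'kehv' + 'kehv'
Result: kehvkehvkehvkehv


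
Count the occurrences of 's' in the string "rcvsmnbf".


Input string: 'rcvsmnbf'
Target character: 's'
Scan each position: s[3]='s'
Matches found at indices: 3
Total: 1


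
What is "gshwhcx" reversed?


Input string: 'gshwhcx'
Operation: reverse character order
Original order: 'g' -> 's' -> 'h' -> 'w' -> 'h' -> 'c' -> 'x'
Reversed order: 'x' -> 'c' -> 'h' -> 'w' -> 'h' -> 's' -> 'g'
Result: xchwhsg


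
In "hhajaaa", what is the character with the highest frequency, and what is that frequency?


Input: 'hhajaaa'
Operation: tally each character
Counts: 'a':4, 'h':2, 'j':1
Maximum: 'a' appears 4 times


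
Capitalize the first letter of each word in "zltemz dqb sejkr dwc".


Input string: 'zltemz dqb sejkr dwc'
Operation: capitalize first letter of each word
Word transformations: 'zltemz'->'Zltemz', 'dqb'->'Dqb', 'sejkr'->'Sejkr', 'dwc'->'Dwc'
Result: Zltemz Dqb Sejkr Dwc


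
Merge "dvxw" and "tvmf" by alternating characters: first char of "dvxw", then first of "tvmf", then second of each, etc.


String 1: 'dvxw'
String 2: 'tvmf'
Operation: alternate characters
Pairs: 'd'+'t', 'v'+'v', 'x'+'m', 'w'+'f'
Result: dtvvxmwf


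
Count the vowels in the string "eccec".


Input string: 'eccec'
Operation: count vowels (a, e, i, o, u)
Scan: s[0]='e' (vowel), s[1]='c', s[2]='c', s[3]='e' (vowel), s[4]='c'
Vowels found: 2
Result: 2


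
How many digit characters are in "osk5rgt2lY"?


Input string: 'osk5rgt2lY'
Operation: count digit characters (0-9)
Scan: 'o', 's', 'k', '5'(digit), 'r', 'g', 't', '2'(digit), 'l', 'Y'
Digits found: 2
Result: 2


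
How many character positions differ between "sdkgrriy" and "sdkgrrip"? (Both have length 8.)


String 1: 'sdkgrriy'
String 2: 'sdkgrrip'
Compare each position: pos 0: 's'=='s', pos 1: 'd'=='d', pos 2: 'k'=='k', pos 3: 'g'=='g', pos 4: 'r'=='r', pos 5: 'r'=='r', pos 6: 'i'=='i', pos 7: 'y'!='p'
Differing positions: 1
Hamming distance: 1


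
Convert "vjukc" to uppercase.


Input string: 'vjukc'
Operation: convert each letter to uppercase
Mapping: 'v'->'V', 'j'->'J', 'u'->'U', 'k'->'K', 'c'->'C'
Result: VJUKC


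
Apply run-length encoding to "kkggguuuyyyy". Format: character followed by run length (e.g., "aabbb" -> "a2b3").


Input: 'kkggguuuyyyy'
Operation: identify consecutive runs
Runs: 'kk' -> k2, 'ggg' -> g3, 'uuu' -> u3, 'yyyy' -> y4
Encoded: k2g3u3y4


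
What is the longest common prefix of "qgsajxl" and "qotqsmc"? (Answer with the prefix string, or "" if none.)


String 1: 'qgsajxl'
String 2: 'qotqsmc'
Compare position by position:
pos 0: 'q' vs 'q' match
pos 1: 'g' vs 'o' differ -> stop
Longest common prefix: "q" (length 1)


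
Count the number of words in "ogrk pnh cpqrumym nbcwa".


Input string: 'ogrk pnh cpqrumym nbcwa'
Operation: split by spaces
Words found: 'ogrk', 'pnh', 'cpqrumym', 'nbcwa'
Word count: 4


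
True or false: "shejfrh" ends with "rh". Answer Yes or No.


Input string: 'shejfrh'
Suffix to check: 'rh'
Last 2 characters of input: 'rh'
Match: True
Result: Yes


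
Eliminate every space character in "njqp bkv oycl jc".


Input string: 'njqp bkv oycl jc'
Operation: remove all spaces
Words: 'njqp', 'bkv', 'oycl', 'jc'
Join without spaces: njqpbkvoycljc


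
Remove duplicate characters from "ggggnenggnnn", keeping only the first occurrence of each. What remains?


Input: 'ggggnenggnnn'
Operation: keep first occurrence of each character
Scan: s[0]='g' new -> keep; s[1]='g' seen -> skip; s[2]='g' seen -> skip; s[3]='g' seen -> skip; s[4]='n' new -> keep; s[5]='e' new -> keep; s[6]='n' seen -> skip; s[7]='g' seen -> skip; s[8]='g' seen -> skip; s[9]='n' seen -> skip; s[10]='n' seen -> skip; s[11]='n' seen -> skip
Result: gne


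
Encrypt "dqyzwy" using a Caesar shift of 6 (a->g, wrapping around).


Input: 'dqyzwy', shift = 6
Operation: for each letter, (position + 6) mod 26
Mapping: 'd'(3+6=9)->'j', 'q'(16+6=22)->'w', 'y'(24+6=30, 30 mod 26=4)->'e', 'z'(25+6=31, 31 mod 26=5)->'f', 'w'(22+6=28, 28 mod 26=2)->'c', 'y'(24+6=30, 30 mod 26=4)->'e'
Result: jwefce


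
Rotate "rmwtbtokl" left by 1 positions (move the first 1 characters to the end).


Input: 'rmwtbtokl', shift = 1
Operation: split at index 1 and swap parts
Front part s[0:1] = 'r'
Back part s[1:] = 'mwtbtokl'
Rotated = back + front = 'mwtbtokl' + 'r'
Result: mwtbtoklr


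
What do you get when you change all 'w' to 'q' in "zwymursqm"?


Input string: 'zwymursqm'
Operation: replace 'w' with 'q'
Positions of 'w': 1
After replacement: zqymursqm


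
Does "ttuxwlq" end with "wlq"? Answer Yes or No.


Input string: 'ttuxwlq'
Suffix to check: 'wlq'
Last 3 characters of input: 'wlq'
Match: True
Result: Yes


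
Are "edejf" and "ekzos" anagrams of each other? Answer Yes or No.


String 1: 'edejf' -> sorted: 'deefj'
String 2: 'ekzos' -> sorted: 'ekosz'
Compare sorted forms: 'deefj' != 'ekosz'
Anagram: No


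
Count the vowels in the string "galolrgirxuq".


Input string: 'galolrgirxuq'
Operation: count vowels (a, e, i, o, u)
Scan: s[0]='g', s[1]='a' (vowel), s[2]='l', s[3]='o' (vowel), s[4]='l', s[5]='r', s[6]='g', s[7]='i' (vowel), s[8]='r', s[9]='x', s[10]='u' (vowel), s[11]='q'
Vowels found: 4
Result: 4


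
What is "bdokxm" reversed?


Input string: 'bdokxm'
Operation: reverse character order
Original order: 'b' -> 'd' -> 'o' -> 'k' -> 'x' -> 'm'
Reversed order: 'm' -> 'x' -> 'k' -> 'o' -> 'd' -> 'b'
Result: mxkodb


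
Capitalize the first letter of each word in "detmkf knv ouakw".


Input string: 'detmkf knv ouakw'
Operation: capitalize first letter of each word
Word transformations: 'detmkf'->'Detmkf', 'knv'->'Knv', 'ouakw'->'Ouakw'
Result: Detmkf Knv Ouakw


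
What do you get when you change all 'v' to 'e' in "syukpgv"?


Input string: 'syukpgv'
Operation: replace 'v' with 'e'
Positions of 'v': 6
After replacement: syukpge


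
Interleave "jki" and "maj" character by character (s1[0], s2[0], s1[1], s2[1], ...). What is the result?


String 1: 'jki'
String 2: 'maj'
Operation: alternate characters
Pairs: 'j'+'m', 'k'+'a', 'i'+'j'
Result: jmkaij


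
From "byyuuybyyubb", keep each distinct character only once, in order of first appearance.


Input: 'byyuuybyyubb'
Operation: keep first occurrence of each character
Scan: s[0]='b' new -> keep; s[1]='y' new -> keep; s[2]='y' seen -> skip; s[3]='u' new -> keep; s[4]='u' seen -> skip; s[5]='y' seen -> skip; s[6]='b' seen -> skip; s[7]='y' seen -> skip; s[8]='y' seen -> skip; s[9]='u' seen -> skip; s[10]='b' seen -> skip; s[11]='b' seen -> skip
Result: byu


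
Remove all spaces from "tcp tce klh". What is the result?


Input string: 'tcp tce klh'
Operation: remove all spaces
Words: 'tcp', 'tce', 'klh'
Join without spaces: tcptceklh


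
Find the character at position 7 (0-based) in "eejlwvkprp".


Input string: 'eejlwvkprp'
Operation: get character at index 7
Index mapping: s[0]='e', s[1]='e', s[2]='j', s[3]='l', s[4]='w', s[5]='v', s[6]='k', s[7]='p'
Result: 'p'


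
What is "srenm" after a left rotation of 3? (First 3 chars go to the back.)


Input: 'srenm', shift = 3
Operation: split at index 3 and swap parts
Front part s[0:3] = 'sre'
Back part s[3:] = 'nm'
Rotated = back + front = 'nm' + 'sre'
Result: nmsre


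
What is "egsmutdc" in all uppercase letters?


Input string: 'egsmutdc'
Operation: convert each letter to uppercase
Mapping: 'e'->'E', 'g'->'G', 's'->'S', 'm'->'M', 'u'->'U', 't'->'T', 'd'->'D', 'c'->'C'
Result: EGSMUTDC


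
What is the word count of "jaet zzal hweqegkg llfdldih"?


Input string: 'jaet zzal hweqegkg llfdldih'
Operation: split by spaces
Words found: 'jaet', 'zzal', 'hweqegkg', 'llfdldih'
Word count: 4


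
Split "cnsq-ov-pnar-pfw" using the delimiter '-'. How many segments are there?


Input string: 'cnsq-ov-pnar-pfw'
Delimiter: '-'
Split result: 'cnsq', 'ov', 'pnar', 'pfw'
Number of parts: 4


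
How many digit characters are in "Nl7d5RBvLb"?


Input string: 'Nl7d5RBvLb'
Operation: count digit characters (0-9)
Scan: 'N', 'l', '7'(digit), 'd', '5'(digit), 'R', 'B', 'v', 'L', 'b'
Digits found: 2
Result: 2


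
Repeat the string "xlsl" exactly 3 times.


Input string: 'xlsl'
Operation: repeat 3 times
Concatenation: 'xlsl' + 'xlsl' + 'xlsl'
Result: xlslxlslxlsl


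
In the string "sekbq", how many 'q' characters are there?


Input string: 'sekbq'
Target character: 'q'
Scan each position: s[4]='q'
Matches found at indices: 4
Total: 1


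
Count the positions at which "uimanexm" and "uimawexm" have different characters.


String 1: 'uimanexm'
String 2: 'uimawexm'
Compare each position: pos 0: 'u'=='u', pos 1: 'i'=='i', pos 2: 'm'=='m', pos 3: 'a'=='a', pos 4: 'n'!='w', pos 5: 'e'=='e', pos 6: 'x'=='x', pos 7: 'm'=='m'
Differing positions: 1
Hamming distance: 1


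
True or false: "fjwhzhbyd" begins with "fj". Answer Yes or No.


Input string: 'fjwhzhbyd'
Prefix to check: 'fj'
First 2 characters of input: 'fj'
Match: True
Result: Yes


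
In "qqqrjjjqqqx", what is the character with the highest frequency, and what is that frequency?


Input: 'qqqrjjjqqqx'
Operation: tally each character
Counts: 'j':3, 'q':6, 'r':1, 'x':1
Maximum: 'q' appears 6 times


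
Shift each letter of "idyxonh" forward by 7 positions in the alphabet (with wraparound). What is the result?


Input: 'idyxonh', shift = 7
Operation: for each letter, (position + 7) mod 26
Mapping: 'i'(8+7=15)->'p', 'd'(3+7=10)->'k', 'y'(24+7=31, 31 mod 26=5)->'f', 'x'(23+7=30, 30 mod 26=4)->'e', 'o'(14+7=21)->'v', 'n'(13+7=20)->'u', 'h'(7+7=14)->'o'
Result: pkfevuo


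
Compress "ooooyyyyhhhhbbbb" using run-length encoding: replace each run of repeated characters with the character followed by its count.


Input: 'ooooyyyyhhhhbbbb'
Operation: identify consecutive runs
Runs: 'oooo' -> o4, 'yyyy' -> y4, 'hhhh' -> h4, 'bbbb' -> b4
Encoded: o4y4h4b4


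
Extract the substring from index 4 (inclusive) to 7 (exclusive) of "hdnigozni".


Input string: 'hdnigozni'
Operation: slice [4:7]
Extract characters: s[4]='g', s[5]='o', s[6]='z'
Result: goz


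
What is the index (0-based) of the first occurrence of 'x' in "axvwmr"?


Input string: 'axvwmr'
Target: 'x'
Scanning left to right: s[0]='a', s[1]='x'
First match at index: 1


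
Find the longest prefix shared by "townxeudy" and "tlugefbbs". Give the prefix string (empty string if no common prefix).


String 1: 'townxeudy'
String 2: 'tlugefbbs'
Compare position by position:
pos 0: 't' vs 't' match
pos 1: 'o' vs 'l' differ -> stop
Longest common prefix: "t" (length 1)


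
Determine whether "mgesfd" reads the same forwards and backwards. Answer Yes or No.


Input string: 'mgesfd'
Reversed: 'dfsegm'
Compare pairs: s[0]='m' vs s[5]='d' (mismatch), s[1]='g' vs s[4]='f' (mismatch), s[2]='e' vs s[3]='s' (mismatch)
Palindrome: No


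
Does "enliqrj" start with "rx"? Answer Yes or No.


Input string: 'enliqrj'
Prefix to check: 'rx'
First 2 characters of input: 'en'
Match: False
Result: No


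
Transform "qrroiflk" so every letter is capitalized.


Input string: 'qrroiflk'
Operation: convert each letter to uppercase
Mapping: 'q'->'Q', 'r'->'R', 'r'->'R', 'o'->'O', 'i'->'I', 'f'->'F', 'l'->'L', 'k'->'K'
Result: QRROIFLK


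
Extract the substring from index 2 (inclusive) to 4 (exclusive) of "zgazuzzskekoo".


Input string: 'zgazuzzskekoo'
Operation: slice [2:4]
Extract characters: s[2]='a', s[3]='z'
Result: az


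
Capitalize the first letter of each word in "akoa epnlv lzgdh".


Input string: 'akoa epnlv lzgdh'
Operation: capitalize first letter of each word
Word transformations: 'akoa'->'Akoa', 'epnlv'->'Epnlv', 'lzgdh'->'Lzgdh'
Result: Akoa Epnlv Lzgdh


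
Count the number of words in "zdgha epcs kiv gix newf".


Input string: 'zdgha epcs kiv gix newf'
Operation: split by spaces
Words found: 'zdgha', 'epcs', 'kiv', 'gix', 'newf'
Word count: 5


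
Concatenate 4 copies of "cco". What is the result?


Input string: 'cco'
Operation: repeat 4 times
Concatenation: 'cco' + 'cco' + 'cco' + 'cco'
Result: ccoccoccocco


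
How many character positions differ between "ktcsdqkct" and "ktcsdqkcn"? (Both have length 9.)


String 1: 'ktcsdqkct'
String 2: 'ktcsdqkcn'
Compare each position: pos 0: 'k'=='k', pos 1: 't'=='t', pos 2: 'c'=='c', pos 3: 's'=='s', pos 4: 'd'=='d', pos 5: 'q'=='q', pos 6: 'k'=='k', pos 7: 'c'=='c', pos 8: 't'!='n'
Differing positions: 1
Hamming distance: 1


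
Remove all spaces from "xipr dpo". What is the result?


Input string: 'xipr dpo'
Operation: remove all spaces
Words: 'xipr', 'dpo'
Join without spaces: xiprdpo


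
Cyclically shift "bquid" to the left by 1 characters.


Input: 'bquid', shift = 1
Operation: split at index 1 and swap parts
Front part s[0:1] = 'b'
Back part s[1:] = 'quid'
Rotated = back + front = 'quid' + 'b'
Result: quidb


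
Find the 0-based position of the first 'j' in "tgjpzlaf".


Input string: 'tgjpzlaf'
Target: 'j'
Scanning left to right: s[0]='t', s[1]='g', s[2]='j'
First match at index: 2


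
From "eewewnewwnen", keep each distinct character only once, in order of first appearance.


Input: 'eewewnewwnen'
Operation: keep first occurrence of each character
Scan: s[0]='e' new -> keep; s[1]='e' seen -> skip; s[2]='w' new -> keep; s[3]='e' seen -> skip; s[4]='w' seen -> skip; s[5]='n' new -> keep; s[6]='e' seen -> skip; s[7]='w' seen -> skip; s[8]='w' seen -> skip; s[9]='n' seen -> skip; s[10]='e' seen -> skip; s[11]='n' seen -> skip
Result: ewn


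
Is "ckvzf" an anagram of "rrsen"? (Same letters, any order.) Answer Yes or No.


String 1: 'rrsen' -> sorted: 'enrrs'
String 2: 'ckvzf' -> sorted: 'cfkvz'
Compare sorted forms: 'enrrs' != 'cfkvz'
Anagram: No


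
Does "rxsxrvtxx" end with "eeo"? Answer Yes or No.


Input string: 'rxsxrvtxx'
Suffix to check: 'eeo'
Last 3 characters of input: 'txx'
Match: False
Result: No


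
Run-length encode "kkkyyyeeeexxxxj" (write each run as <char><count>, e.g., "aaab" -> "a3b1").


Input: 'kkkyyyeeeexxxxj'
Operation: identify consecutive runs
Runs: 'kkk' -> k3, 'yyy' -> y3, 'eeee' -> e4, 'xxxx' -> x4, 'j' -> j1
Encoded: k3y3e4x4j1


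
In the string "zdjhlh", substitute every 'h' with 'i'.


Input string: 'zdjhlh'
Operation: replace 'h' with 'i'
Positions of 'h': 3, 5
After replacement: zdjili


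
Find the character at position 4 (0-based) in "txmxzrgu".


Input string: 'txmxzrgu'
Operation: get character at index 4
Index mapping: s[0]='t', s[1]='x', s[2]='m', s[3]='x', s[4]='z'
Result: 'z'


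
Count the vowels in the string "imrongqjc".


Input string: 'imrongqjc'
Operation: count vowels (a, e, i, o, u)
Scan: s[0]='i' (vowel), s[1]='m', s[2]='r', s[3]='o' (vowel), s[4]='n', s[5]='g', s[6]='q', s[7]='j', s[8]='c'
Vowels found: 2
Result: 2


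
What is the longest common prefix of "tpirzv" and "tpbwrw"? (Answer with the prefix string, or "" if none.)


String 1: 'tpirzv'
String 2: 'tpbwrw'
Compare position by position:
pos 0: 't' vs 't' match
pos 1: 'p' vs 'p' match
pos 2: 'i' vs 'b' differ -> stop
Longest common prefix: "tp" (length 2)


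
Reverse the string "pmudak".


Input string: 'pmudak'
Operation: reverse character order
Original order: 'p' -> 'm' -> 'u' -> 'd' -> 'a' -> 'k'
Reversed order: 'k' -> 'a' -> 'd' -> 'u' -> 'm' -> 'p'
Result: kadump


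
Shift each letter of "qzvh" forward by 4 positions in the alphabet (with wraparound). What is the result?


Input: 'qzvh', shift = 4
Operation: for each letter, (position + 4) mod 26
Mapping: 'q'(16+4=20)->'u', 'z'(25+4=29, 29 mod 26=3)->'d', 'v'(21+4=25)->'z', 'h'(7+4=11)->'l'
Result: udzl


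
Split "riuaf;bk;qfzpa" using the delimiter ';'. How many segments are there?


Input string: 'riuaf;bk;qfzpa'
Delimiter: ';'
Split result: 'riuaf', 'bk', 'qfzpa'
Number of parts: 3


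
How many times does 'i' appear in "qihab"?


Input string: 'qihab'
Target character: 'i'
Scan each position: s[1]='i'
Matches found at indices: 1
Total: 1


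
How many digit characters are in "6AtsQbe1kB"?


Input string: '6AtsQbe1kB'
Operation: count digit characters (0-9)
Scan: '6'(digit), 'A', 't', 's', 'Q', 'b', 'e', '1'(digit), 'k', 'B'
Digits found: 2
Result: 2


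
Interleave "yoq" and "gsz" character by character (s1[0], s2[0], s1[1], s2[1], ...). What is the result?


String 1: 'yoq'
String 2: 'gsz'
Operation: alternate characters
Pairs: 'y'+'g', 'o'+'s', 'q'+'z'
Result: ygosqz


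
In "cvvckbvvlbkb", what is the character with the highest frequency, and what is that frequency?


Input: 'cvvckbvvlbkb'
Operation: tally each character
Counts: 'b':3, 'c':2, 'k':2, 'l':1, 'v':4
Maximum: 'v' appears 4 times


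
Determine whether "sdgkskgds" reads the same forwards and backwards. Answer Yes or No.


Input string: 'sdgkskgds'
Reversed: 'sdgkskgds'
Compare pairs: s[0]='s' vs s[8]='s' (match), s[1]='d' vs s[7]='d' (match), s[2]='g' vs s[6]='g' (match), s[3]='k' vs s[5]='k' (match)
Palindrome: Yes


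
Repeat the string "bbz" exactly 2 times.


Input string: 'bbz'
Operation: repeat 2 times
Concatenation: 'bbz' + 'bbz'
Result: bbzbbz


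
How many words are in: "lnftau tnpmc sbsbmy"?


Input string: 'lnftau tnpmc sbsbmy'
Operation: split by spaces
Words found: 'lnftau', 'tnpmc', 'sbsbmy'
Word count: 3


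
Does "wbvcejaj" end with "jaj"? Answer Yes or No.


Input string: 'wbvcejaj'
Suffix to check: 'jaj'
Last 3 characters of input: 'jaj'
Match: True
Result: Yes


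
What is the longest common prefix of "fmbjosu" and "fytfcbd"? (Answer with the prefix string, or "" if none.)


String 1: 'fmbjosu'
String 2: 'fytfcbd'
Compare position by position:
pos 0: 'f' vs 'f' match
pos 1: 'm' vs 'y' differ -> stop
Longest common prefix: "f" (length 1)


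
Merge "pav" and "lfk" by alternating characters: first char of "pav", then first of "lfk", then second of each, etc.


String 1: 'pav'
String 2: 'lfk'
Operation: alternate characters
Pairs: 'p'+'l', 'a'+'f', 'v'+'k'
Result: plafvk


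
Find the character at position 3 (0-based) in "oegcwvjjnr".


Input string: 'oegcwvjjnr'
Operation: get character at index 3
Index mapping: s[0]='o', s[1]='e', s[2]='g', s[3]='c'
Result: 'c'


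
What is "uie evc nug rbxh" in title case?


Input string: 'uie evc nug rbxh'
Operation: capitalize first letter of each word
Word transformations: 'uie'->'Uie', 'evc'->'Evc', 'nug'->'Nug', 'rbxh'->'Rbxh'
Result: Uie Evc Nug Rbxh


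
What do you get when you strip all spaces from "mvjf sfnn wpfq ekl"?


Input string: 'mvjf sfnn wpfq ekl'
Operation: remove all spaces
Words: 'mvjf', 'sfnn', 'wpfq', 'ekl'
Join without spaces: mvjfsfnnwpfqekl


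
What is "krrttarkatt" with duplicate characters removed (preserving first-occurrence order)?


Input: 'krrttarkatt'
Operation: keep first occurrence of each character
Scan: s[0]='k' new -> keep; s[1]='r' new -> keep; s[2]='r' seen -> skip; s[3]='t' new -> keep; s[4]='t' seen -> skip; s[5]='a' new -> keep; s[6]='r' seen -> skip; s[7]='k' seen -> skip; s[8]='a' seen -> skip; s[9]='t' seen -> skip; s[10]='t' seen -> skip
Result: krta


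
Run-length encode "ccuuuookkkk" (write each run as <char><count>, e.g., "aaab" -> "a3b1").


Input: 'ccuuuookkkk'
Operation: identify consecutive runs
Runs: 'cc' -> c2, 'uuu' -> u3, 'oo' -> o2, 'kkkk' -> k4
Encoded: c2u3o2k4


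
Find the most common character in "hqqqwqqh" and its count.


Input: 'hqqqwqqh'
Operation: tally each character
Counts: 'h':2, 'q':5, 'w':1
Maximum: 'q' appears 5 times


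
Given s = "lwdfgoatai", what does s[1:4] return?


Input string: 'lwdfgoatai'
Operation: slice [1:4]
Extract characters: s[1]='w', s[2]='d', s[3]='f'
Result: wdf


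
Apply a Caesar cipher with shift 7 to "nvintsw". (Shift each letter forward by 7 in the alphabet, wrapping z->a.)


Input: 'nvintsw', shift = 7
Operation: for each letter, (position + 7) mod 26
Mapping: 'n'(13+7=20)->'u', 'v'(21+7=28, 28 mod 26=2)->'c', 'i'(8+7=15)->'p', 'n'(13+7=20)->'u', 't'(19+7=26, 26 mod 26=0)->'a', 's'(18+7=25)->'z', 'w'(22+7=29, 29 mod 26=3)->'d'
Result: ucpuazd
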